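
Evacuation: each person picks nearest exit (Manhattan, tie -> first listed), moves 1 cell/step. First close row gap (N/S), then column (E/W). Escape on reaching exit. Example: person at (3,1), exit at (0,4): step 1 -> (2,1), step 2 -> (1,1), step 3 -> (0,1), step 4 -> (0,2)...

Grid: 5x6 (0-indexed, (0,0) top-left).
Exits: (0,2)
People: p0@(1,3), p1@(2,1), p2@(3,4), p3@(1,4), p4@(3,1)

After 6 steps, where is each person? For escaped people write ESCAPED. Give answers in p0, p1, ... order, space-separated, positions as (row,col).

Step 1: p0:(1,3)->(0,3) | p1:(2,1)->(1,1) | p2:(3,4)->(2,4) | p3:(1,4)->(0,4) | p4:(3,1)->(2,1)
Step 2: p0:(0,3)->(0,2)->EXIT | p1:(1,1)->(0,1) | p2:(2,4)->(1,4) | p3:(0,4)->(0,3) | p4:(2,1)->(1,1)
Step 3: p0:escaped | p1:(0,1)->(0,2)->EXIT | p2:(1,4)->(0,4) | p3:(0,3)->(0,2)->EXIT | p4:(1,1)->(0,1)
Step 4: p0:escaped | p1:escaped | p2:(0,4)->(0,3) | p3:escaped | p4:(0,1)->(0,2)->EXIT
Step 5: p0:escaped | p1:escaped | p2:(0,3)->(0,2)->EXIT | p3:escaped | p4:escaped

ESCAPED ESCAPED ESCAPED ESCAPED ESCAPED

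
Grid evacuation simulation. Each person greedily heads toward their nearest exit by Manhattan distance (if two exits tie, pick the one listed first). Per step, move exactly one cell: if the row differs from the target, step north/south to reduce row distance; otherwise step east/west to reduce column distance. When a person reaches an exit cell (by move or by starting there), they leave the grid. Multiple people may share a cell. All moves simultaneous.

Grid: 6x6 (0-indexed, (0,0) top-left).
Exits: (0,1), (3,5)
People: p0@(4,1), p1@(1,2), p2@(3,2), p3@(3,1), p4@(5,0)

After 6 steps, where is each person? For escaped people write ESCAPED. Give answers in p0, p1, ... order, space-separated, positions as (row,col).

Step 1: p0:(4,1)->(3,1) | p1:(1,2)->(0,2) | p2:(3,2)->(3,3) | p3:(3,1)->(2,1) | p4:(5,0)->(4,0)
Step 2: p0:(3,1)->(2,1) | p1:(0,2)->(0,1)->EXIT | p2:(3,3)->(3,4) | p3:(2,1)->(1,1) | p4:(4,0)->(3,0)
Step 3: p0:(2,1)->(1,1) | p1:escaped | p2:(3,4)->(3,5)->EXIT | p3:(1,1)->(0,1)->EXIT | p4:(3,0)->(2,0)
Step 4: p0:(1,1)->(0,1)->EXIT | p1:escaped | p2:escaped | p3:escaped | p4:(2,0)->(1,0)
Step 5: p0:escaped | p1:escaped | p2:escaped | p3:escaped | p4:(1,0)->(0,0)
Step 6: p0:escaped | p1:escaped | p2:escaped | p3:escaped | p4:(0,0)->(0,1)->EXIT

ESCAPED ESCAPED ESCAPED ESCAPED ESCAPED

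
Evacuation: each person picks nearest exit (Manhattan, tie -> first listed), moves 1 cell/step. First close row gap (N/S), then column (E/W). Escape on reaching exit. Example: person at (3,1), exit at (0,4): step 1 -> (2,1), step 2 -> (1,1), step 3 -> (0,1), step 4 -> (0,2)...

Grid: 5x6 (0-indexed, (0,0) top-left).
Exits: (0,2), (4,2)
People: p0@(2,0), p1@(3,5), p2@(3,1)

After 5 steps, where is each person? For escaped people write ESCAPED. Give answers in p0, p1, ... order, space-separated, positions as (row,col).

Step 1: p0:(2,0)->(1,0) | p1:(3,5)->(4,5) | p2:(3,1)->(4,1)
Step 2: p0:(1,0)->(0,0) | p1:(4,5)->(4,4) | p2:(4,1)->(4,2)->EXIT
Step 3: p0:(0,0)->(0,1) | p1:(4,4)->(4,3) | p2:escaped
Step 4: p0:(0,1)->(0,2)->EXIT | p1:(4,3)->(4,2)->EXIT | p2:escaped

ESCAPED ESCAPED ESCAPED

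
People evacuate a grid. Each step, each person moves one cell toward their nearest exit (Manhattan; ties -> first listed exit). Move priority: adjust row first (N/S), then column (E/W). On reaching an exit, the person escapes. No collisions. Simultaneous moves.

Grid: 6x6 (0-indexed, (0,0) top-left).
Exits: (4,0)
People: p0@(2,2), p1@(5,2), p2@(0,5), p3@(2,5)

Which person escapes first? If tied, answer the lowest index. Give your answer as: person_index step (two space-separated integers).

Answer: 1 3

Derivation:
Step 1: p0:(2,2)->(3,2) | p1:(5,2)->(4,2) | p2:(0,5)->(1,5) | p3:(2,5)->(3,5)
Step 2: p0:(3,2)->(4,2) | p1:(4,2)->(4,1) | p2:(1,5)->(2,5) | p3:(3,5)->(4,5)
Step 3: p0:(4,2)->(4,1) | p1:(4,1)->(4,0)->EXIT | p2:(2,5)->(3,5) | p3:(4,5)->(4,4)
Step 4: p0:(4,1)->(4,0)->EXIT | p1:escaped | p2:(3,5)->(4,5) | p3:(4,4)->(4,3)
Step 5: p0:escaped | p1:escaped | p2:(4,5)->(4,4) | p3:(4,3)->(4,2)
Step 6: p0:escaped | p1:escaped | p2:(4,4)->(4,3) | p3:(4,2)->(4,1)
Step 7: p0:escaped | p1:escaped | p2:(4,3)->(4,2) | p3:(4,1)->(4,0)->EXIT
Step 8: p0:escaped | p1:escaped | p2:(4,2)->(4,1) | p3:escaped
Step 9: p0:escaped | p1:escaped | p2:(4,1)->(4,0)->EXIT | p3:escaped
Exit steps: [4, 3, 9, 7]
First to escape: p1 at step 3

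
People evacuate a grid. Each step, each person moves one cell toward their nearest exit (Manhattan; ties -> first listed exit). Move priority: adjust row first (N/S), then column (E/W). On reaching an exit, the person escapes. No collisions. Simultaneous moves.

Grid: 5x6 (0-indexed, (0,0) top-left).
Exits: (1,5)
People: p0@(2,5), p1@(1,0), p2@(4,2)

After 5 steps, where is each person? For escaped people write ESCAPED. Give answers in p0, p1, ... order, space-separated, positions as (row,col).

Step 1: p0:(2,5)->(1,5)->EXIT | p1:(1,0)->(1,1) | p2:(4,2)->(3,2)
Step 2: p0:escaped | p1:(1,1)->(1,2) | p2:(3,2)->(2,2)
Step 3: p0:escaped | p1:(1,2)->(1,3) | p2:(2,2)->(1,2)
Step 4: p0:escaped | p1:(1,3)->(1,4) | p2:(1,2)->(1,3)
Step 5: p0:escaped | p1:(1,4)->(1,5)->EXIT | p2:(1,3)->(1,4)

ESCAPED ESCAPED (1,4)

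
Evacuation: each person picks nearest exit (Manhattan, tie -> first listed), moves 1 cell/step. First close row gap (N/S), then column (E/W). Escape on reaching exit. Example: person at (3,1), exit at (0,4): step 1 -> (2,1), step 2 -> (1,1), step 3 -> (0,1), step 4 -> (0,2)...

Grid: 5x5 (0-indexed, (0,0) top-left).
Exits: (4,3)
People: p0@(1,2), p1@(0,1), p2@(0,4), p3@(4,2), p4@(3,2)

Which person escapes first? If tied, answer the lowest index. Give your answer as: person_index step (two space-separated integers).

Answer: 3 1

Derivation:
Step 1: p0:(1,2)->(2,2) | p1:(0,1)->(1,1) | p2:(0,4)->(1,4) | p3:(4,2)->(4,3)->EXIT | p4:(3,2)->(4,2)
Step 2: p0:(2,2)->(3,2) | p1:(1,1)->(2,1) | p2:(1,4)->(2,4) | p3:escaped | p4:(4,2)->(4,3)->EXIT
Step 3: p0:(3,2)->(4,2) | p1:(2,1)->(3,1) | p2:(2,4)->(3,4) | p3:escaped | p4:escaped
Step 4: p0:(4,2)->(4,3)->EXIT | p1:(3,1)->(4,1) | p2:(3,4)->(4,4) | p3:escaped | p4:escaped
Step 5: p0:escaped | p1:(4,1)->(4,2) | p2:(4,4)->(4,3)->EXIT | p3:escaped | p4:escaped
Step 6: p0:escaped | p1:(4,2)->(4,3)->EXIT | p2:escaped | p3:escaped | p4:escaped
Exit steps: [4, 6, 5, 1, 2]
First to escape: p3 at step 1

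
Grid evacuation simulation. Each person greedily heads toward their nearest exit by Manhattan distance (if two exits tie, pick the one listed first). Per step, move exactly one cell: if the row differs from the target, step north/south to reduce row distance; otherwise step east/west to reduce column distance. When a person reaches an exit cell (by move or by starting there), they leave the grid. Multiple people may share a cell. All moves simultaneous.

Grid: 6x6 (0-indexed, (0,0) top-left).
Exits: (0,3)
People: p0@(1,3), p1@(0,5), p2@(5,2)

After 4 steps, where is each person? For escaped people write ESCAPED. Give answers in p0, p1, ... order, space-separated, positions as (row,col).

Step 1: p0:(1,3)->(0,3)->EXIT | p1:(0,5)->(0,4) | p2:(5,2)->(4,2)
Step 2: p0:escaped | p1:(0,4)->(0,3)->EXIT | p2:(4,2)->(3,2)
Step 3: p0:escaped | p1:escaped | p2:(3,2)->(2,2)
Step 4: p0:escaped | p1:escaped | p2:(2,2)->(1,2)

ESCAPED ESCAPED (1,2)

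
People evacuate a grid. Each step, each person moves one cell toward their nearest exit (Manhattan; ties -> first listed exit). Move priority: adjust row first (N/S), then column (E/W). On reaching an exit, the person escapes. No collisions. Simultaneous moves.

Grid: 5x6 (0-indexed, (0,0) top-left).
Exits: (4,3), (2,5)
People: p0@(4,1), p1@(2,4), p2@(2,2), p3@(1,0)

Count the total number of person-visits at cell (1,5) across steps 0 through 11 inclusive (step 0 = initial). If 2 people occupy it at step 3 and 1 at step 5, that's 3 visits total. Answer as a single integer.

Answer: 0

Derivation:
Step 0: p0@(4,1) p1@(2,4) p2@(2,2) p3@(1,0) -> at (1,5): 0 [-], cum=0
Step 1: p0@(4,2) p1@ESC p2@(3,2) p3@(2,0) -> at (1,5): 0 [-], cum=0
Step 2: p0@ESC p1@ESC p2@(4,2) p3@(3,0) -> at (1,5): 0 [-], cum=0
Step 3: p0@ESC p1@ESC p2@ESC p3@(4,0) -> at (1,5): 0 [-], cum=0
Step 4: p0@ESC p1@ESC p2@ESC p3@(4,1) -> at (1,5): 0 [-], cum=0
Step 5: p0@ESC p1@ESC p2@ESC p3@(4,2) -> at (1,5): 0 [-], cum=0
Step 6: p0@ESC p1@ESC p2@ESC p3@ESC -> at (1,5): 0 [-], cum=0
Total visits = 0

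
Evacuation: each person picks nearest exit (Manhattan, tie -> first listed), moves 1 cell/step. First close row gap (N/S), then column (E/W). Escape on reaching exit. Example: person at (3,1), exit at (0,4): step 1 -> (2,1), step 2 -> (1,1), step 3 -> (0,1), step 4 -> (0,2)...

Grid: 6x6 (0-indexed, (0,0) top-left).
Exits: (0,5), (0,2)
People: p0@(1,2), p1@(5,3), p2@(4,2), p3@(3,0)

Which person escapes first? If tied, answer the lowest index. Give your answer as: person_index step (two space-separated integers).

Answer: 0 1

Derivation:
Step 1: p0:(1,2)->(0,2)->EXIT | p1:(5,3)->(4,3) | p2:(4,2)->(3,2) | p3:(3,0)->(2,0)
Step 2: p0:escaped | p1:(4,3)->(3,3) | p2:(3,2)->(2,2) | p3:(2,0)->(1,0)
Step 3: p0:escaped | p1:(3,3)->(2,3) | p2:(2,2)->(1,2) | p3:(1,0)->(0,0)
Step 4: p0:escaped | p1:(2,3)->(1,3) | p2:(1,2)->(0,2)->EXIT | p3:(0,0)->(0,1)
Step 5: p0:escaped | p1:(1,3)->(0,3) | p2:escaped | p3:(0,1)->(0,2)->EXIT
Step 6: p0:escaped | p1:(0,3)->(0,2)->EXIT | p2:escaped | p3:escaped
Exit steps: [1, 6, 4, 5]
First to escape: p0 at step 1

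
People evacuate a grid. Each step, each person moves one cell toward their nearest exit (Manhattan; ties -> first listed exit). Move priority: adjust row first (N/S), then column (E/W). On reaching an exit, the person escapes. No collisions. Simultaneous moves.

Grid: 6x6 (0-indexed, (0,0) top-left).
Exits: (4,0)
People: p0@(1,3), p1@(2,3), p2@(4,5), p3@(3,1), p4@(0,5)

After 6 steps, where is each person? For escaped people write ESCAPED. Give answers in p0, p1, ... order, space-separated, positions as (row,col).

Step 1: p0:(1,3)->(2,3) | p1:(2,3)->(3,3) | p2:(4,5)->(4,4) | p3:(3,1)->(4,1) | p4:(0,5)->(1,5)
Step 2: p0:(2,3)->(3,3) | p1:(3,3)->(4,3) | p2:(4,4)->(4,3) | p3:(4,1)->(4,0)->EXIT | p4:(1,5)->(2,5)
Step 3: p0:(3,3)->(4,3) | p1:(4,3)->(4,2) | p2:(4,3)->(4,2) | p3:escaped | p4:(2,5)->(3,5)
Step 4: p0:(4,3)->(4,2) | p1:(4,2)->(4,1) | p2:(4,2)->(4,1) | p3:escaped | p4:(3,5)->(4,5)
Step 5: p0:(4,2)->(4,1) | p1:(4,1)->(4,0)->EXIT | p2:(4,1)->(4,0)->EXIT | p3:escaped | p4:(4,5)->(4,4)
Step 6: p0:(4,1)->(4,0)->EXIT | p1:escaped | p2:escaped | p3:escaped | p4:(4,4)->(4,3)

ESCAPED ESCAPED ESCAPED ESCAPED (4,3)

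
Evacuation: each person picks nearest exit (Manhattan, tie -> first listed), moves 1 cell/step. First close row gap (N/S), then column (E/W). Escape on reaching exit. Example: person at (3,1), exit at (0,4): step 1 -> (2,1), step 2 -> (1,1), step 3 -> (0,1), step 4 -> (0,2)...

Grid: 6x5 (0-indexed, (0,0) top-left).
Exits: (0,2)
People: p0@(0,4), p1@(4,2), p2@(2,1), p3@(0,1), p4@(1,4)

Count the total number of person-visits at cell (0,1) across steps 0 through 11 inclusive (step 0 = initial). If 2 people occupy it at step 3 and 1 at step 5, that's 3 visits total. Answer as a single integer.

Answer: 2

Derivation:
Step 0: p0@(0,4) p1@(4,2) p2@(2,1) p3@(0,1) p4@(1,4) -> at (0,1): 1 [p3], cum=1
Step 1: p0@(0,3) p1@(3,2) p2@(1,1) p3@ESC p4@(0,4) -> at (0,1): 0 [-], cum=1
Step 2: p0@ESC p1@(2,2) p2@(0,1) p3@ESC p4@(0,3) -> at (0,1): 1 [p2], cum=2
Step 3: p0@ESC p1@(1,2) p2@ESC p3@ESC p4@ESC -> at (0,1): 0 [-], cum=2
Step 4: p0@ESC p1@ESC p2@ESC p3@ESC p4@ESC -> at (0,1): 0 [-], cum=2
Total visits = 2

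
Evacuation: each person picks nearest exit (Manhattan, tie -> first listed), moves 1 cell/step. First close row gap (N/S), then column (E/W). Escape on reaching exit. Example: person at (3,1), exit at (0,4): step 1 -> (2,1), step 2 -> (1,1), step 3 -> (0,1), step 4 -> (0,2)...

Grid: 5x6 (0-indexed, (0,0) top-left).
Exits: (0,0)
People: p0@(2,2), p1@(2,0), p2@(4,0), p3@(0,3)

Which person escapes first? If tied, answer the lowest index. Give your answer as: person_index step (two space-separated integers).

Answer: 1 2

Derivation:
Step 1: p0:(2,2)->(1,2) | p1:(2,0)->(1,0) | p2:(4,0)->(3,0) | p3:(0,3)->(0,2)
Step 2: p0:(1,2)->(0,2) | p1:(1,0)->(0,0)->EXIT | p2:(3,0)->(2,0) | p3:(0,2)->(0,1)
Step 3: p0:(0,2)->(0,1) | p1:escaped | p2:(2,0)->(1,0) | p3:(0,1)->(0,0)->EXIT
Step 4: p0:(0,1)->(0,0)->EXIT | p1:escaped | p2:(1,0)->(0,0)->EXIT | p3:escaped
Exit steps: [4, 2, 4, 3]
First to escape: p1 at step 2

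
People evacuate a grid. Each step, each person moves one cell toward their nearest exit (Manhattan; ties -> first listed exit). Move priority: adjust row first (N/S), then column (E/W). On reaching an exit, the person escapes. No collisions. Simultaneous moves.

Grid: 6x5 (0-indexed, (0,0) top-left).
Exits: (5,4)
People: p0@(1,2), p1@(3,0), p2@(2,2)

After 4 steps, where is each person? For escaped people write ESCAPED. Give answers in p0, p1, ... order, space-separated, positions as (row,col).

Step 1: p0:(1,2)->(2,2) | p1:(3,0)->(4,0) | p2:(2,2)->(3,2)
Step 2: p0:(2,2)->(3,2) | p1:(4,0)->(5,0) | p2:(3,2)->(4,2)
Step 3: p0:(3,2)->(4,2) | p1:(5,0)->(5,1) | p2:(4,2)->(5,2)
Step 4: p0:(4,2)->(5,2) | p1:(5,1)->(5,2) | p2:(5,2)->(5,3)

(5,2) (5,2) (5,3)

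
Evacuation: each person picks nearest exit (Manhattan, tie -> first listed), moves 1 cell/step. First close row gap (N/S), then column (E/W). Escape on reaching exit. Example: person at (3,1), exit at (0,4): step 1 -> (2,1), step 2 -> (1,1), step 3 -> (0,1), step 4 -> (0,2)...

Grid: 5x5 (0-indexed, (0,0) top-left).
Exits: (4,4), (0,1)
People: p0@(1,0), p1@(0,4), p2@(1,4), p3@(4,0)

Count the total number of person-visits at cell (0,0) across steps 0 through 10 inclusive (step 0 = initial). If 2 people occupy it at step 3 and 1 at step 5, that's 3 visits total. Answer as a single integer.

Answer: 1

Derivation:
Step 0: p0@(1,0) p1@(0,4) p2@(1,4) p3@(4,0) -> at (0,0): 0 [-], cum=0
Step 1: p0@(0,0) p1@(0,3) p2@(2,4) p3@(4,1) -> at (0,0): 1 [p0], cum=1
Step 2: p0@ESC p1@(0,2) p2@(3,4) p3@(4,2) -> at (0,0): 0 [-], cum=1
Step 3: p0@ESC p1@ESC p2@ESC p3@(4,3) -> at (0,0): 0 [-], cum=1
Step 4: p0@ESC p1@ESC p2@ESC p3@ESC -> at (0,0): 0 [-], cum=1
Total visits = 1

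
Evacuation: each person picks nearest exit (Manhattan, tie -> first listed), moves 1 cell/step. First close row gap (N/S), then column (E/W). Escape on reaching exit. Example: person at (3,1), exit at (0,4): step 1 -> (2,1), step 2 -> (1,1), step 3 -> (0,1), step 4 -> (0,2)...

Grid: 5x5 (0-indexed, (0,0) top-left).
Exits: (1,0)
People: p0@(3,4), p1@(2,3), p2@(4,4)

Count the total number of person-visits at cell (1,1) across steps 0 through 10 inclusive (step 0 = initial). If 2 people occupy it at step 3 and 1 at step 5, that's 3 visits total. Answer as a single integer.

Answer: 3

Derivation:
Step 0: p0@(3,4) p1@(2,3) p2@(4,4) -> at (1,1): 0 [-], cum=0
Step 1: p0@(2,4) p1@(1,3) p2@(3,4) -> at (1,1): 0 [-], cum=0
Step 2: p0@(1,4) p1@(1,2) p2@(2,4) -> at (1,1): 0 [-], cum=0
Step 3: p0@(1,3) p1@(1,1) p2@(1,4) -> at (1,1): 1 [p1], cum=1
Step 4: p0@(1,2) p1@ESC p2@(1,3) -> at (1,1): 0 [-], cum=1
Step 5: p0@(1,1) p1@ESC p2@(1,2) -> at (1,1): 1 [p0], cum=2
Step 6: p0@ESC p1@ESC p2@(1,1) -> at (1,1): 1 [p2], cum=3
Step 7: p0@ESC p1@ESC p2@ESC -> at (1,1): 0 [-], cum=3
Total visits = 3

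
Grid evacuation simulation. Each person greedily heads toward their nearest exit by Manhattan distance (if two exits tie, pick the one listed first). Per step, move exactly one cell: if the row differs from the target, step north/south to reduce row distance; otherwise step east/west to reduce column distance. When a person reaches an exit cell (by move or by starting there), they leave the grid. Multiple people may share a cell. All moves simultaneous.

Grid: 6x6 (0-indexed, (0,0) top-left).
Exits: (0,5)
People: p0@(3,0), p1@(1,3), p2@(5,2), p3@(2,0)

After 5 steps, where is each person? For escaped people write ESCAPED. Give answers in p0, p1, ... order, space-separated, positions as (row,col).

Step 1: p0:(3,0)->(2,0) | p1:(1,3)->(0,3) | p2:(5,2)->(4,2) | p3:(2,0)->(1,0)
Step 2: p0:(2,0)->(1,0) | p1:(0,3)->(0,4) | p2:(4,2)->(3,2) | p3:(1,0)->(0,0)
Step 3: p0:(1,0)->(0,0) | p1:(0,4)->(0,5)->EXIT | p2:(3,2)->(2,2) | p3:(0,0)->(0,1)
Step 4: p0:(0,0)->(0,1) | p1:escaped | p2:(2,2)->(1,2) | p3:(0,1)->(0,2)
Step 5: p0:(0,1)->(0,2) | p1:escaped | p2:(1,2)->(0,2) | p3:(0,2)->(0,3)

(0,2) ESCAPED (0,2) (0,3)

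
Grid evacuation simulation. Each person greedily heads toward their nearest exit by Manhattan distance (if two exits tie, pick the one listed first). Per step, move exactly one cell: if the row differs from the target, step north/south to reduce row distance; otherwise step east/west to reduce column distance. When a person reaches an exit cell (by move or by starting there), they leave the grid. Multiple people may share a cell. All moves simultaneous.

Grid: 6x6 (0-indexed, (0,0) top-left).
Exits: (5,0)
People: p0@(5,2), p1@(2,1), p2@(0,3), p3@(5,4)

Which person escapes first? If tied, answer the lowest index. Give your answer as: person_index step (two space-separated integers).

Answer: 0 2

Derivation:
Step 1: p0:(5,2)->(5,1) | p1:(2,1)->(3,1) | p2:(0,3)->(1,3) | p3:(5,4)->(5,3)
Step 2: p0:(5,1)->(5,0)->EXIT | p1:(3,1)->(4,1) | p2:(1,3)->(2,3) | p3:(5,3)->(5,2)
Step 3: p0:escaped | p1:(4,1)->(5,1) | p2:(2,3)->(3,3) | p3:(5,2)->(5,1)
Step 4: p0:escaped | p1:(5,1)->(5,0)->EXIT | p2:(3,3)->(4,3) | p3:(5,1)->(5,0)->EXIT
Step 5: p0:escaped | p1:escaped | p2:(4,3)->(5,3) | p3:escaped
Step 6: p0:escaped | p1:escaped | p2:(5,3)->(5,2) | p3:escaped
Step 7: p0:escaped | p1:escaped | p2:(5,2)->(5,1) | p3:escaped
Step 8: p0:escaped | p1:escaped | p2:(5,1)->(5,0)->EXIT | p3:escaped
Exit steps: [2, 4, 8, 4]
First to escape: p0 at step 2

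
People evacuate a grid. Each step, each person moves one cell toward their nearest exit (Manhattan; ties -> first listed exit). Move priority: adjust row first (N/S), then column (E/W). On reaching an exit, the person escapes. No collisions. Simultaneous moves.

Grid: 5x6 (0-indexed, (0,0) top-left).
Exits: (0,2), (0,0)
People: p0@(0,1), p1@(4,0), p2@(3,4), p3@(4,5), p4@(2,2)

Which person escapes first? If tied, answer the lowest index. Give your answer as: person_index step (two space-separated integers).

Answer: 0 1

Derivation:
Step 1: p0:(0,1)->(0,2)->EXIT | p1:(4,0)->(3,0) | p2:(3,4)->(2,4) | p3:(4,5)->(3,5) | p4:(2,2)->(1,2)
Step 2: p0:escaped | p1:(3,0)->(2,0) | p2:(2,4)->(1,4) | p3:(3,5)->(2,5) | p4:(1,2)->(0,2)->EXIT
Step 3: p0:escaped | p1:(2,0)->(1,0) | p2:(1,4)->(0,4) | p3:(2,5)->(1,5) | p4:escaped
Step 4: p0:escaped | p1:(1,0)->(0,0)->EXIT | p2:(0,4)->(0,3) | p3:(1,5)->(0,5) | p4:escaped
Step 5: p0:escaped | p1:escaped | p2:(0,3)->(0,2)->EXIT | p3:(0,5)->(0,4) | p4:escaped
Step 6: p0:escaped | p1:escaped | p2:escaped | p3:(0,4)->(0,3) | p4:escaped
Step 7: p0:escaped | p1:escaped | p2:escaped | p3:(0,3)->(0,2)->EXIT | p4:escaped
Exit steps: [1, 4, 5, 7, 2]
First to escape: p0 at step 1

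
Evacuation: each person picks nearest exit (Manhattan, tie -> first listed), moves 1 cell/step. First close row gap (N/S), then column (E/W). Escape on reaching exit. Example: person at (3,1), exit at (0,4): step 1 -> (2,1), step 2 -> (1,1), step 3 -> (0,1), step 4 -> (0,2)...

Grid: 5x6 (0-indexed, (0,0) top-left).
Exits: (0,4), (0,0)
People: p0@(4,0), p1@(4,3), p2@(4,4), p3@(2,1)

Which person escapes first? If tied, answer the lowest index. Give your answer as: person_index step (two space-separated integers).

Step 1: p0:(4,0)->(3,0) | p1:(4,3)->(3,3) | p2:(4,4)->(3,4) | p3:(2,1)->(1,1)
Step 2: p0:(3,0)->(2,0) | p1:(3,3)->(2,3) | p2:(3,4)->(2,4) | p3:(1,1)->(0,1)
Step 3: p0:(2,0)->(1,0) | p1:(2,3)->(1,3) | p2:(2,4)->(1,4) | p3:(0,1)->(0,0)->EXIT
Step 4: p0:(1,0)->(0,0)->EXIT | p1:(1,3)->(0,3) | p2:(1,4)->(0,4)->EXIT | p3:escaped
Step 5: p0:escaped | p1:(0,3)->(0,4)->EXIT | p2:escaped | p3:escaped
Exit steps: [4, 5, 4, 3]
First to escape: p3 at step 3

Answer: 3 3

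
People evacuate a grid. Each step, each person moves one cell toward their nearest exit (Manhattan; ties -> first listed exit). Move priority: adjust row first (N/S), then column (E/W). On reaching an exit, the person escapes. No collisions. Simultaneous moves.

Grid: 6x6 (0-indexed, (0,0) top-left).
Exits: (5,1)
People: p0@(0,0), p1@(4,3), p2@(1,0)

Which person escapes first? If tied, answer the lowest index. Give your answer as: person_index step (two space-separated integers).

Answer: 1 3

Derivation:
Step 1: p0:(0,0)->(1,0) | p1:(4,3)->(5,3) | p2:(1,0)->(2,0)
Step 2: p0:(1,0)->(2,0) | p1:(5,3)->(5,2) | p2:(2,0)->(3,0)
Step 3: p0:(2,0)->(3,0) | p1:(5,2)->(5,1)->EXIT | p2:(3,0)->(4,0)
Step 4: p0:(3,0)->(4,0) | p1:escaped | p2:(4,0)->(5,0)
Step 5: p0:(4,0)->(5,0) | p1:escaped | p2:(5,0)->(5,1)->EXIT
Step 6: p0:(5,0)->(5,1)->EXIT | p1:escaped | p2:escaped
Exit steps: [6, 3, 5]
First to escape: p1 at step 3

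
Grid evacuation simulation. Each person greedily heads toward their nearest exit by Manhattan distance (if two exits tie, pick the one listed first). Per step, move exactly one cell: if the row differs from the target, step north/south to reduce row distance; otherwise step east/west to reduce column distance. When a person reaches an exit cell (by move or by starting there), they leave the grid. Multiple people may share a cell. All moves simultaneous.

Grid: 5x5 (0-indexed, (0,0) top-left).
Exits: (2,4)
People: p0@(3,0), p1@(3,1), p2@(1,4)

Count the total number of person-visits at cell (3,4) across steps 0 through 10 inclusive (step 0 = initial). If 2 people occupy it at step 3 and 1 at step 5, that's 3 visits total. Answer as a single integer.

Step 0: p0@(3,0) p1@(3,1) p2@(1,4) -> at (3,4): 0 [-], cum=0
Step 1: p0@(2,0) p1@(2,1) p2@ESC -> at (3,4): 0 [-], cum=0
Step 2: p0@(2,1) p1@(2,2) p2@ESC -> at (3,4): 0 [-], cum=0
Step 3: p0@(2,2) p1@(2,3) p2@ESC -> at (3,4): 0 [-], cum=0
Step 4: p0@(2,3) p1@ESC p2@ESC -> at (3,4): 0 [-], cum=0
Step 5: p0@ESC p1@ESC p2@ESC -> at (3,4): 0 [-], cum=0
Total visits = 0

Answer: 0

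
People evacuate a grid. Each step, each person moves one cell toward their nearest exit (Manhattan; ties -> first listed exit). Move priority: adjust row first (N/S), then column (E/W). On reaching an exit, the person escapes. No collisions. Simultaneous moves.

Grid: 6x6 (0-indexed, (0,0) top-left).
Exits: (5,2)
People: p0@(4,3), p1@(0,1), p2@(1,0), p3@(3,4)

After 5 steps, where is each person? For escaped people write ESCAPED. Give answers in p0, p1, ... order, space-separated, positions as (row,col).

Step 1: p0:(4,3)->(5,3) | p1:(0,1)->(1,1) | p2:(1,0)->(2,0) | p3:(3,4)->(4,4)
Step 2: p0:(5,3)->(5,2)->EXIT | p1:(1,1)->(2,1) | p2:(2,0)->(3,0) | p3:(4,4)->(5,4)
Step 3: p0:escaped | p1:(2,1)->(3,1) | p2:(3,0)->(4,0) | p3:(5,4)->(5,3)
Step 4: p0:escaped | p1:(3,1)->(4,1) | p2:(4,0)->(5,0) | p3:(5,3)->(5,2)->EXIT
Step 5: p0:escaped | p1:(4,1)->(5,1) | p2:(5,0)->(5,1) | p3:escaped

ESCAPED (5,1) (5,1) ESCAPED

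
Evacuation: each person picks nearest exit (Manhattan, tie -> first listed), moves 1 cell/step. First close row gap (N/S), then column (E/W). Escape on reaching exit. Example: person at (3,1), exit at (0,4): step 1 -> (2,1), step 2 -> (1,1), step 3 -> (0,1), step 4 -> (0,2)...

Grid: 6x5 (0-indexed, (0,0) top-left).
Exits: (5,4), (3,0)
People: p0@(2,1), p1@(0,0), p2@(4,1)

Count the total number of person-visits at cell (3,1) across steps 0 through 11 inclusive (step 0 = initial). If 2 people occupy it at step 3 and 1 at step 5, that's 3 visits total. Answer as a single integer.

Answer: 2

Derivation:
Step 0: p0@(2,1) p1@(0,0) p2@(4,1) -> at (3,1): 0 [-], cum=0
Step 1: p0@(3,1) p1@(1,0) p2@(3,1) -> at (3,1): 2 [p0,p2], cum=2
Step 2: p0@ESC p1@(2,0) p2@ESC -> at (3,1): 0 [-], cum=2
Step 3: p0@ESC p1@ESC p2@ESC -> at (3,1): 0 [-], cum=2
Total visits = 2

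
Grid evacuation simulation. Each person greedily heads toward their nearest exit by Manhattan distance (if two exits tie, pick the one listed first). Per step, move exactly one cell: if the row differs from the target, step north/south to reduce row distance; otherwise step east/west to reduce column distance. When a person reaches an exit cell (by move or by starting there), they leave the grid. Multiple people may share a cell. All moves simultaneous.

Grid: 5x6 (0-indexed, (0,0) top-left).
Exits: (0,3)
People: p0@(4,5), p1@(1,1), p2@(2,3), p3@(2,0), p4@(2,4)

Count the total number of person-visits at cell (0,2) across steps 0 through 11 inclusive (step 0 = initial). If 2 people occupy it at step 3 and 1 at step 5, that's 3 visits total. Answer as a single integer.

Step 0: p0@(4,5) p1@(1,1) p2@(2,3) p3@(2,0) p4@(2,4) -> at (0,2): 0 [-], cum=0
Step 1: p0@(3,5) p1@(0,1) p2@(1,3) p3@(1,0) p4@(1,4) -> at (0,2): 0 [-], cum=0
Step 2: p0@(2,5) p1@(0,2) p2@ESC p3@(0,0) p4@(0,4) -> at (0,2): 1 [p1], cum=1
Step 3: p0@(1,5) p1@ESC p2@ESC p3@(0,1) p4@ESC -> at (0,2): 0 [-], cum=1
Step 4: p0@(0,5) p1@ESC p2@ESC p3@(0,2) p4@ESC -> at (0,2): 1 [p3], cum=2
Step 5: p0@(0,4) p1@ESC p2@ESC p3@ESC p4@ESC -> at (0,2): 0 [-], cum=2
Step 6: p0@ESC p1@ESC p2@ESC p3@ESC p4@ESC -> at (0,2): 0 [-], cum=2
Total visits = 2

Answer: 2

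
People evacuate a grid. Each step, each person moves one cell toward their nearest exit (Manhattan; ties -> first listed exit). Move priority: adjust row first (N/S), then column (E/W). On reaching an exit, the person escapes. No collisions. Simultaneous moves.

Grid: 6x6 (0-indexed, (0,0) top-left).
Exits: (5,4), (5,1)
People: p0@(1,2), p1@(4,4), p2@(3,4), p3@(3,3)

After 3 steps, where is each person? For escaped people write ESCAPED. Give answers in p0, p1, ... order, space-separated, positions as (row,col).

Step 1: p0:(1,2)->(2,2) | p1:(4,4)->(5,4)->EXIT | p2:(3,4)->(4,4) | p3:(3,3)->(4,3)
Step 2: p0:(2,2)->(3,2) | p1:escaped | p2:(4,4)->(5,4)->EXIT | p3:(4,3)->(5,3)
Step 3: p0:(3,2)->(4,2) | p1:escaped | p2:escaped | p3:(5,3)->(5,4)->EXIT

(4,2) ESCAPED ESCAPED ESCAPED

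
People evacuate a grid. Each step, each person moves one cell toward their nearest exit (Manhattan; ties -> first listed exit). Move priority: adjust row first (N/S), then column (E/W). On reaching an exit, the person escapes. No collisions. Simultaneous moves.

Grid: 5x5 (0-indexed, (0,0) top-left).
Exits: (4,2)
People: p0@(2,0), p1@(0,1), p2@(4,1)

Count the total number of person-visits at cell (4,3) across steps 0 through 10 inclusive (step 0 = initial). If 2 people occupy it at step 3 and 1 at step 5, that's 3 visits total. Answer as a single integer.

Answer: 0

Derivation:
Step 0: p0@(2,0) p1@(0,1) p2@(4,1) -> at (4,3): 0 [-], cum=0
Step 1: p0@(3,0) p1@(1,1) p2@ESC -> at (4,3): 0 [-], cum=0
Step 2: p0@(4,0) p1@(2,1) p2@ESC -> at (4,3): 0 [-], cum=0
Step 3: p0@(4,1) p1@(3,1) p2@ESC -> at (4,3): 0 [-], cum=0
Step 4: p0@ESC p1@(4,1) p2@ESC -> at (4,3): 0 [-], cum=0
Step 5: p0@ESC p1@ESC p2@ESC -> at (4,3): 0 [-], cum=0
Total visits = 0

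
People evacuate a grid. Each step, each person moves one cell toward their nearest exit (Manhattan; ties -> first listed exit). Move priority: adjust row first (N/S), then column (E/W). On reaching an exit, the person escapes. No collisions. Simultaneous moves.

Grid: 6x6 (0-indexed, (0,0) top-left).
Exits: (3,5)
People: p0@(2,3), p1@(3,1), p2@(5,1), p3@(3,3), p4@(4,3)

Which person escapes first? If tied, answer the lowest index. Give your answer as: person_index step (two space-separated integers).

Answer: 3 2

Derivation:
Step 1: p0:(2,3)->(3,3) | p1:(3,1)->(3,2) | p2:(5,1)->(4,1) | p3:(3,3)->(3,4) | p4:(4,3)->(3,3)
Step 2: p0:(3,3)->(3,4) | p1:(3,2)->(3,3) | p2:(4,1)->(3,1) | p3:(3,4)->(3,5)->EXIT | p4:(3,3)->(3,4)
Step 3: p0:(3,4)->(3,5)->EXIT | p1:(3,3)->(3,4) | p2:(3,1)->(3,2) | p3:escaped | p4:(3,4)->(3,5)->EXIT
Step 4: p0:escaped | p1:(3,4)->(3,5)->EXIT | p2:(3,2)->(3,3) | p3:escaped | p4:escaped
Step 5: p0:escaped | p1:escaped | p2:(3,3)->(3,4) | p3:escaped | p4:escaped
Step 6: p0:escaped | p1:escaped | p2:(3,4)->(3,5)->EXIT | p3:escaped | p4:escaped
Exit steps: [3, 4, 6, 2, 3]
First to escape: p3 at step 2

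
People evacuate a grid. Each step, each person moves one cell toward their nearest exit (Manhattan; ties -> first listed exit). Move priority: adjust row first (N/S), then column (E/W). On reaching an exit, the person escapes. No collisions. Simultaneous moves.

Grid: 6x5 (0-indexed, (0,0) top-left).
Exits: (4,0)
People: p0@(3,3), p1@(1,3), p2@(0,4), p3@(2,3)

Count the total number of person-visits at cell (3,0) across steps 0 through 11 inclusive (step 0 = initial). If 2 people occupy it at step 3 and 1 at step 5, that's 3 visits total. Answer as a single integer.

Step 0: p0@(3,3) p1@(1,3) p2@(0,4) p3@(2,3) -> at (3,0): 0 [-], cum=0
Step 1: p0@(4,3) p1@(2,3) p2@(1,4) p3@(3,3) -> at (3,0): 0 [-], cum=0
Step 2: p0@(4,2) p1@(3,3) p2@(2,4) p3@(4,3) -> at (3,0): 0 [-], cum=0
Step 3: p0@(4,1) p1@(4,3) p2@(3,4) p3@(4,2) -> at (3,0): 0 [-], cum=0
Step 4: p0@ESC p1@(4,2) p2@(4,4) p3@(4,1) -> at (3,0): 0 [-], cum=0
Step 5: p0@ESC p1@(4,1) p2@(4,3) p3@ESC -> at (3,0): 0 [-], cum=0
Step 6: p0@ESC p1@ESC p2@(4,2) p3@ESC -> at (3,0): 0 [-], cum=0
Step 7: p0@ESC p1@ESC p2@(4,1) p3@ESC -> at (3,0): 0 [-], cum=0
Step 8: p0@ESC p1@ESC p2@ESC p3@ESC -> at (3,0): 0 [-], cum=0
Total visits = 0

Answer: 0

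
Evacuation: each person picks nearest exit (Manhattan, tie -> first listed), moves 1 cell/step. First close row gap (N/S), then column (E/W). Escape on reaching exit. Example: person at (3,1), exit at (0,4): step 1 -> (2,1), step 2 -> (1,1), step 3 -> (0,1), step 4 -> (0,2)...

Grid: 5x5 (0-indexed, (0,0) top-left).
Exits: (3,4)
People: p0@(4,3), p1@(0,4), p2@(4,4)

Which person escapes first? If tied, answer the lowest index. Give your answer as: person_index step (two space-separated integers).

Step 1: p0:(4,3)->(3,3) | p1:(0,4)->(1,4) | p2:(4,4)->(3,4)->EXIT
Step 2: p0:(3,3)->(3,4)->EXIT | p1:(1,4)->(2,4) | p2:escaped
Step 3: p0:escaped | p1:(2,4)->(3,4)->EXIT | p2:escaped
Exit steps: [2, 3, 1]
First to escape: p2 at step 1

Answer: 2 1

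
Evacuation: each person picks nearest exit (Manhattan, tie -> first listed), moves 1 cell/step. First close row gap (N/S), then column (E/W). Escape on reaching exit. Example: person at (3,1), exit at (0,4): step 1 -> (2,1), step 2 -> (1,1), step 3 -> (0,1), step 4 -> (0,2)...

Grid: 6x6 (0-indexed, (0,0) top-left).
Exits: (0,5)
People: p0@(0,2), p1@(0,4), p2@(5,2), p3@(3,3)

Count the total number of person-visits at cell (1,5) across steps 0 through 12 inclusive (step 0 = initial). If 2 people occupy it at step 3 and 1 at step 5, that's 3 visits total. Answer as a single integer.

Answer: 0

Derivation:
Step 0: p0@(0,2) p1@(0,4) p2@(5,2) p3@(3,3) -> at (1,5): 0 [-], cum=0
Step 1: p0@(0,3) p1@ESC p2@(4,2) p3@(2,3) -> at (1,5): 0 [-], cum=0
Step 2: p0@(0,4) p1@ESC p2@(3,2) p3@(1,3) -> at (1,5): 0 [-], cum=0
Step 3: p0@ESC p1@ESC p2@(2,2) p3@(0,3) -> at (1,5): 0 [-], cum=0
Step 4: p0@ESC p1@ESC p2@(1,2) p3@(0,4) -> at (1,5): 0 [-], cum=0
Step 5: p0@ESC p1@ESC p2@(0,2) p3@ESC -> at (1,5): 0 [-], cum=0
Step 6: p0@ESC p1@ESC p2@(0,3) p3@ESC -> at (1,5): 0 [-], cum=0
Step 7: p0@ESC p1@ESC p2@(0,4) p3@ESC -> at (1,5): 0 [-], cum=0
Step 8: p0@ESC p1@ESC p2@ESC p3@ESC -> at (1,5): 0 [-], cum=0
Total visits = 0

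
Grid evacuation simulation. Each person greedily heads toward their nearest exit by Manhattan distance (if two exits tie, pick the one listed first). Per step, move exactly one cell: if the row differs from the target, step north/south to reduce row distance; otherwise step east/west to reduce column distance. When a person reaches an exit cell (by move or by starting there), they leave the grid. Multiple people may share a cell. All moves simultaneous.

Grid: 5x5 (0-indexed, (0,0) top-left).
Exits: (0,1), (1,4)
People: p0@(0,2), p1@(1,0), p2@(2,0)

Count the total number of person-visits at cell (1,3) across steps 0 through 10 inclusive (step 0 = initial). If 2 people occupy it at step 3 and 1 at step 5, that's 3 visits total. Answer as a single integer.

Answer: 0

Derivation:
Step 0: p0@(0,2) p1@(1,0) p2@(2,0) -> at (1,3): 0 [-], cum=0
Step 1: p0@ESC p1@(0,0) p2@(1,0) -> at (1,3): 0 [-], cum=0
Step 2: p0@ESC p1@ESC p2@(0,0) -> at (1,3): 0 [-], cum=0
Step 3: p0@ESC p1@ESC p2@ESC -> at (1,3): 0 [-], cum=0
Total visits = 0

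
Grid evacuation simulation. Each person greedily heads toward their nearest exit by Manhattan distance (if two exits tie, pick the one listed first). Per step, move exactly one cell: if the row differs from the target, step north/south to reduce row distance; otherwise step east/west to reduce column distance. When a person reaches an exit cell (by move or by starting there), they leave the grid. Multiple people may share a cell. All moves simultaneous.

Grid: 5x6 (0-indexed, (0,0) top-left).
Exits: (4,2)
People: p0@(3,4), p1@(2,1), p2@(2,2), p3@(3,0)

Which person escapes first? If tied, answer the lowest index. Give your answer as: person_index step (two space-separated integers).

Step 1: p0:(3,4)->(4,4) | p1:(2,1)->(3,1) | p2:(2,2)->(3,2) | p3:(3,0)->(4,0)
Step 2: p0:(4,4)->(4,3) | p1:(3,1)->(4,1) | p2:(3,2)->(4,2)->EXIT | p3:(4,0)->(4,1)
Step 3: p0:(4,3)->(4,2)->EXIT | p1:(4,1)->(4,2)->EXIT | p2:escaped | p3:(4,1)->(4,2)->EXIT
Exit steps: [3, 3, 2, 3]
First to escape: p2 at step 2

Answer: 2 2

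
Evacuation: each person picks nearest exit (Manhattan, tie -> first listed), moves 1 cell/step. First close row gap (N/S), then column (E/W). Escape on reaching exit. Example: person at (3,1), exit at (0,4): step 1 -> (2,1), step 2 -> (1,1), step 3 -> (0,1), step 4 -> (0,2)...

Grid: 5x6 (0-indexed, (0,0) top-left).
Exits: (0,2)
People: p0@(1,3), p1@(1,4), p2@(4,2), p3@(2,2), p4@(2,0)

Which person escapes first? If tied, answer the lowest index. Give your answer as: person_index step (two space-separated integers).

Answer: 0 2

Derivation:
Step 1: p0:(1,3)->(0,3) | p1:(1,4)->(0,4) | p2:(4,2)->(3,2) | p3:(2,2)->(1,2) | p4:(2,0)->(1,0)
Step 2: p0:(0,3)->(0,2)->EXIT | p1:(0,4)->(0,3) | p2:(3,2)->(2,2) | p3:(1,2)->(0,2)->EXIT | p4:(1,0)->(0,0)
Step 3: p0:escaped | p1:(0,3)->(0,2)->EXIT | p2:(2,2)->(1,2) | p3:escaped | p4:(0,0)->(0,1)
Step 4: p0:escaped | p1:escaped | p2:(1,2)->(0,2)->EXIT | p3:escaped | p4:(0,1)->(0,2)->EXIT
Exit steps: [2, 3, 4, 2, 4]
First to escape: p0 at step 2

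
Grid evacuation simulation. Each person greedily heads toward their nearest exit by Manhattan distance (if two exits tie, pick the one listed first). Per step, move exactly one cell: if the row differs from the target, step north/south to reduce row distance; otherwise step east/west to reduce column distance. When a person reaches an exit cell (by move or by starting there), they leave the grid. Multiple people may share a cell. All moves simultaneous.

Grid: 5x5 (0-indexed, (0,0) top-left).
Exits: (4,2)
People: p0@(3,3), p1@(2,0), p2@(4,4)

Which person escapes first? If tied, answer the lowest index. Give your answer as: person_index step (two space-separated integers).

Step 1: p0:(3,3)->(4,3) | p1:(2,0)->(3,0) | p2:(4,4)->(4,3)
Step 2: p0:(4,3)->(4,2)->EXIT | p1:(3,0)->(4,0) | p2:(4,3)->(4,2)->EXIT
Step 3: p0:escaped | p1:(4,0)->(4,1) | p2:escaped
Step 4: p0:escaped | p1:(4,1)->(4,2)->EXIT | p2:escaped
Exit steps: [2, 4, 2]
First to escape: p0 at step 2

Answer: 0 2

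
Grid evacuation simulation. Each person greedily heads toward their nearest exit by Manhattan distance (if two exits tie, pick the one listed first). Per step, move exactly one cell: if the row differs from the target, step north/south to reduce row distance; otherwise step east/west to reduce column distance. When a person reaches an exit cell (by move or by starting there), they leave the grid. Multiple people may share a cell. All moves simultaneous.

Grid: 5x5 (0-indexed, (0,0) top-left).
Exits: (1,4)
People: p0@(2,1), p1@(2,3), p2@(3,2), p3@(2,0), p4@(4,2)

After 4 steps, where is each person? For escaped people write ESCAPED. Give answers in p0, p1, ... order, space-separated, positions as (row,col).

Step 1: p0:(2,1)->(1,1) | p1:(2,3)->(1,3) | p2:(3,2)->(2,2) | p3:(2,0)->(1,0) | p4:(4,2)->(3,2)
Step 2: p0:(1,1)->(1,2) | p1:(1,3)->(1,4)->EXIT | p2:(2,2)->(1,2) | p3:(1,0)->(1,1) | p4:(3,2)->(2,2)
Step 3: p0:(1,2)->(1,3) | p1:escaped | p2:(1,2)->(1,3) | p3:(1,1)->(1,2) | p4:(2,2)->(1,2)
Step 4: p0:(1,3)->(1,4)->EXIT | p1:escaped | p2:(1,3)->(1,4)->EXIT | p3:(1,2)->(1,3) | p4:(1,2)->(1,3)

ESCAPED ESCAPED ESCAPED (1,3) (1,3)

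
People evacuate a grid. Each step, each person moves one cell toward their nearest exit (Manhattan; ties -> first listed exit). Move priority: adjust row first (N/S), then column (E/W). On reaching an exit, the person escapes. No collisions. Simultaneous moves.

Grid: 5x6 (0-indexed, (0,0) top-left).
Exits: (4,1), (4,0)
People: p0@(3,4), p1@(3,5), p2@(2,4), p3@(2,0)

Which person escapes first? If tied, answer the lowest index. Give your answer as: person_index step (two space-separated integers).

Step 1: p0:(3,4)->(4,4) | p1:(3,5)->(4,5) | p2:(2,4)->(3,4) | p3:(2,0)->(3,0)
Step 2: p0:(4,4)->(4,3) | p1:(4,5)->(4,4) | p2:(3,4)->(4,4) | p3:(3,0)->(4,0)->EXIT
Step 3: p0:(4,3)->(4,2) | p1:(4,4)->(4,3) | p2:(4,4)->(4,3) | p3:escaped
Step 4: p0:(4,2)->(4,1)->EXIT | p1:(4,3)->(4,2) | p2:(4,3)->(4,2) | p3:escaped
Step 5: p0:escaped | p1:(4,2)->(4,1)->EXIT | p2:(4,2)->(4,1)->EXIT | p3:escaped
Exit steps: [4, 5, 5, 2]
First to escape: p3 at step 2

Answer: 3 2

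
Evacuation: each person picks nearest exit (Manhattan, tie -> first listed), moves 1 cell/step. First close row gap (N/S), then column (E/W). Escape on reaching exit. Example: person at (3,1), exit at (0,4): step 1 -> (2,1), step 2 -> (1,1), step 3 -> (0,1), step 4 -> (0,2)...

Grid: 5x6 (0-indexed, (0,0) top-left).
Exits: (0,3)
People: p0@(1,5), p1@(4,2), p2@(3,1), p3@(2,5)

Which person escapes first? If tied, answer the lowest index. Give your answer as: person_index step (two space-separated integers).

Step 1: p0:(1,5)->(0,5) | p1:(4,2)->(3,2) | p2:(3,1)->(2,1) | p3:(2,5)->(1,5)
Step 2: p0:(0,5)->(0,4) | p1:(3,2)->(2,2) | p2:(2,1)->(1,1) | p3:(1,5)->(0,5)
Step 3: p0:(0,4)->(0,3)->EXIT | p1:(2,2)->(1,2) | p2:(1,1)->(0,1) | p3:(0,5)->(0,4)
Step 4: p0:escaped | p1:(1,2)->(0,2) | p2:(0,1)->(0,2) | p3:(0,4)->(0,3)->EXIT
Step 5: p0:escaped | p1:(0,2)->(0,3)->EXIT | p2:(0,2)->(0,3)->EXIT | p3:escaped
Exit steps: [3, 5, 5, 4]
First to escape: p0 at step 3

Answer: 0 3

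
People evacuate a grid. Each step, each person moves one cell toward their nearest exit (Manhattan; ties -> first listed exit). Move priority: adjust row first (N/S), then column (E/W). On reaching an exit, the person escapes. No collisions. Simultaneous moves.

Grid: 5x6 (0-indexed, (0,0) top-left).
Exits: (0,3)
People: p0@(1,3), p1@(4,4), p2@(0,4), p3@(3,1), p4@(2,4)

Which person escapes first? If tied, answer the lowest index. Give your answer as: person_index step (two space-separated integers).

Step 1: p0:(1,3)->(0,3)->EXIT | p1:(4,4)->(3,4) | p2:(0,4)->(0,3)->EXIT | p3:(3,1)->(2,1) | p4:(2,4)->(1,4)
Step 2: p0:escaped | p1:(3,4)->(2,4) | p2:escaped | p3:(2,1)->(1,1) | p4:(1,4)->(0,4)
Step 3: p0:escaped | p1:(2,4)->(1,4) | p2:escaped | p3:(1,1)->(0,1) | p4:(0,4)->(0,3)->EXIT
Step 4: p0:escaped | p1:(1,4)->(0,4) | p2:escaped | p3:(0,1)->(0,2) | p4:escaped
Step 5: p0:escaped | p1:(0,4)->(0,3)->EXIT | p2:escaped | p3:(0,2)->(0,3)->EXIT | p4:escaped
Exit steps: [1, 5, 1, 5, 3]
First to escape: p0 at step 1

Answer: 0 1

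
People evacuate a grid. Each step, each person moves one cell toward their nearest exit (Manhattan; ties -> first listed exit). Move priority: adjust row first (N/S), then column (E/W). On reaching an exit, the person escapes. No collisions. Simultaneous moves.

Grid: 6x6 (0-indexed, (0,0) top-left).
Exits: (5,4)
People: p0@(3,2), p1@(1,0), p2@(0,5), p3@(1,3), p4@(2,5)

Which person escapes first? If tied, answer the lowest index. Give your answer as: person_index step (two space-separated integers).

Answer: 0 4

Derivation:
Step 1: p0:(3,2)->(4,2) | p1:(1,0)->(2,0) | p2:(0,5)->(1,5) | p3:(1,3)->(2,3) | p4:(2,5)->(3,5)
Step 2: p0:(4,2)->(5,2) | p1:(2,0)->(3,0) | p2:(1,5)->(2,5) | p3:(2,3)->(3,3) | p4:(3,5)->(4,5)
Step 3: p0:(5,2)->(5,3) | p1:(3,0)->(4,0) | p2:(2,5)->(3,5) | p3:(3,3)->(4,3) | p4:(4,5)->(5,5)
Step 4: p0:(5,3)->(5,4)->EXIT | p1:(4,0)->(5,0) | p2:(3,5)->(4,5) | p3:(4,3)->(5,3) | p4:(5,5)->(5,4)->EXIT
Step 5: p0:escaped | p1:(5,0)->(5,1) | p2:(4,5)->(5,5) | p3:(5,3)->(5,4)->EXIT | p4:escaped
Step 6: p0:escaped | p1:(5,1)->(5,2) | p2:(5,5)->(5,4)->EXIT | p3:escaped | p4:escaped
Step 7: p0:escaped | p1:(5,2)->(5,3) | p2:escaped | p3:escaped | p4:escaped
Step 8: p0:escaped | p1:(5,3)->(5,4)->EXIT | p2:escaped | p3:escaped | p4:escaped
Exit steps: [4, 8, 6, 5, 4]
First to escape: p0 at step 4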